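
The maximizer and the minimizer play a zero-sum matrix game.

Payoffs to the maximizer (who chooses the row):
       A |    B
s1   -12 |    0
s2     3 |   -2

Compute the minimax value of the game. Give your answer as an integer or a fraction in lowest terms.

Row minima are -12 and -2, so the maximizer's maximin is -2; column maxima are 3 and 0, so the minimizer's minimax is 0. These differ, so the equilibrium is in mixed strategies.
Let the maximizer play s1 with probability p. The minimizer is indifferent when −12p + 3(1−p) = −2(1−p), giving p = 5/17.
Let the minimizer play A with probability q. The maximizer is indifferent when −12q = 3q − 2(1−q), giving q = 2/17.
The value is -12·(2/17) + (0)·(15/17) = -24/17.

-24/17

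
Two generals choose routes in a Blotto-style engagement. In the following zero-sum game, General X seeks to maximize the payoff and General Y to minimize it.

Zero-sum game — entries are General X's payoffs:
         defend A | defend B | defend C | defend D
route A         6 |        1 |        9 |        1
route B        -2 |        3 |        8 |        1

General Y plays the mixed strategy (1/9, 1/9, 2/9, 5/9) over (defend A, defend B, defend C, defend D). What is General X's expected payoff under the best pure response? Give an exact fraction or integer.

10/3

route A: (6)·(1/9) + (1)·(1/9) + (9)·(2/9) + (1)·(5/9) = 10/3.
route B: (-2)·(1/9) + (3)·(1/9) + (8)·(2/9) + (1)·(5/9) = 22/9.
The best pure response is route A with expected payoff 10/3.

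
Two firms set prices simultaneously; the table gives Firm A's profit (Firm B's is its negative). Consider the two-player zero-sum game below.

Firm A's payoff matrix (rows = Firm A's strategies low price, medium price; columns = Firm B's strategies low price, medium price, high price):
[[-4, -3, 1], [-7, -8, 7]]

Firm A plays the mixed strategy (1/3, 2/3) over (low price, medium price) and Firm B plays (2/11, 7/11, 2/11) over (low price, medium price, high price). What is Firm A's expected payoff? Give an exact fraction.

-139/33

Against (2/11, 7/11, 2/11), each row's expected payoff is low price: -27/11; medium price: -56/11.
Taking the (1/3, 2/3)-weighted average: (1/3)·(-27/11) + (2/3)·(-56/11) = -139/33.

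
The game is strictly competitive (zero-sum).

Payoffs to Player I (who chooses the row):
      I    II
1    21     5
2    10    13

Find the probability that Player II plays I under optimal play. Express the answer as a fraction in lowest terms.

Row minima are 5 and 10, so Player I's maximin is 10; column maxima are 21 and 13, so Player II's minimax is 13. These differ, so the equilibrium is in mixed strategies.
Let Player II play I with probability q. Player I is indifferent when 21q + 5(1−q) = 10q + 13(1−q), giving q = 8/19.

8/19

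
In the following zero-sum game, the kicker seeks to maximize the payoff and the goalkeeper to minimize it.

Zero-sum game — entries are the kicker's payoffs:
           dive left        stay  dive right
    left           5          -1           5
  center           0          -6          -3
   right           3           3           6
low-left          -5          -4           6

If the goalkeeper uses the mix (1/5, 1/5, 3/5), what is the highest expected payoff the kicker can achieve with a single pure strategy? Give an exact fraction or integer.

left: (5)·(1/5) + (-1)·(1/5) + (5)·(3/5) = 19/5.
center: (0)·(1/5) + (-6)·(1/5) + (-3)·(3/5) = -3.
right: (3)·(1/5) + (3)·(1/5) + (6)·(3/5) = 24/5.
low-left: (-5)·(1/5) + (-4)·(1/5) + (6)·(3/5) = 9/5.
The best pure response is right with expected payoff 24/5.

24/5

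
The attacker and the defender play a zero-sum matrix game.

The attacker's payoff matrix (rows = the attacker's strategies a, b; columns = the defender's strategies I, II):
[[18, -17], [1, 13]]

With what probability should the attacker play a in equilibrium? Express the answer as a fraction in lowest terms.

12/47

Row minima are -17 and 1, so the attacker's maximin is 1; column maxima are 18 and 13, so the defender's minimax is 13. These differ, so the equilibrium is in mixed strategies.
Let the attacker play a with probability p. The defender is indifferent when 18p + (1−p) = −17p + 13(1−p), giving p = 12/47.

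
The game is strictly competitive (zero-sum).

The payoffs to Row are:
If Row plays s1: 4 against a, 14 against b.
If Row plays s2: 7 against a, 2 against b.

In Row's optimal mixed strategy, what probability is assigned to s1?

1/3

Row minima are 4 and 2, so Row's maximin is 4; column maxima are 7 and 14, so Column's minimax is 7. These differ, so the equilibrium is in mixed strategies.
Let Row play s1 with probability p. Column is indifferent when 4p + 7(1−p) = 14p + 2(1−p), giving p = 1/3.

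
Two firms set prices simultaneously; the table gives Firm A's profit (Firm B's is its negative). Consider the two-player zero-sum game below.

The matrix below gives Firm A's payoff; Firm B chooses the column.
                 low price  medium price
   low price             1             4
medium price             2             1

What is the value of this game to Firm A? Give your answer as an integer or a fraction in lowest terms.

Row minima are 1 and 1, so Firm A's maximin is 1; column maxima are 2 and 4, so Firm B's minimax is 2. These differ, so the equilibrium is in mixed strategies.
Let Firm A play low price with probability p. Firm B is indifferent when p + 2(1−p) = 4p + (1−p), giving p = 1/4.
Let Firm B play low price with probability q. Firm A is indifferent when q + 4(1−q) = 2q + (1−q), giving q = 3/4.
The value is 1·(3/4) + (4)·(1/4) = 7/4.

7/4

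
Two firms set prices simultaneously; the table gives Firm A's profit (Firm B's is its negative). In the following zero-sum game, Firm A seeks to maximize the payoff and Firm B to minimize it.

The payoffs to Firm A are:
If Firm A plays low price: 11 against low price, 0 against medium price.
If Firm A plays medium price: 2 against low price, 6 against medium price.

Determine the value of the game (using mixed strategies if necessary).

22/5

Row minima are 0 and 2, so Firm A's maximin is 2; column maxima are 11 and 6, so Firm B's minimax is 6. These differ, so the equilibrium is in mixed strategies.
Let Firm A play low price with probability p. Firm B is indifferent when 11p + 2(1−p) = 6(1−p), giving p = 4/15.
Let Firm B play low price with probability q. Firm A is indifferent when 11q = 2q + 6(1−q), giving q = 2/5.
The value is 11·(2/5) + (0)·(3/5) = 22/5.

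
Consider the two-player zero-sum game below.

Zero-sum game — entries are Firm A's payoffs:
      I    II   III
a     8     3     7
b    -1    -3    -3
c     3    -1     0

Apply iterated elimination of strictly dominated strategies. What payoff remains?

Row b is strictly dominated by row a (8>-1, 3>-3, 7>-3); eliminate b.
Column III is strictly dominated by II for Firm B (3<7, -1<0); eliminate III.
Row c is strictly dominated by row a (8>3, 3>-1); eliminate c.
Column I is strictly dominated by II for Firm B (3<8); eliminate I.
Only (a, II) remains, with payoff 3.

3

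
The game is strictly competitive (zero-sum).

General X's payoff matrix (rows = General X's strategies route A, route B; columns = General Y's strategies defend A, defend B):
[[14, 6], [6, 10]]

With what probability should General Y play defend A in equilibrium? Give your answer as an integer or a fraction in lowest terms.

Row minima are 6 and 6, so General X's maximin is 6; column maxima are 14 and 10, so General Y's minimax is 10. These differ, so the equilibrium is in mixed strategies.
Let General Y play defend A with probability q. General X is indifferent when 14q + 6(1−q) = 6q + 10(1−q), giving q = 1/3.

1/3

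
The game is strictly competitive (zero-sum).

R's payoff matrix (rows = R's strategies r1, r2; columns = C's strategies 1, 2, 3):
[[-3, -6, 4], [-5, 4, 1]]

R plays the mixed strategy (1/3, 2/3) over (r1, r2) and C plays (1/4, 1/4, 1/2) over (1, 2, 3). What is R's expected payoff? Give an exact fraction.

Against (1/4, 1/4, 1/2), each row's expected payoff is r1: -1/4; r2: 1/4.
Taking the (1/3, 2/3)-weighted average: (1/3)·(-1/4) + (2/3)·(1/4) = 1/12.

1/12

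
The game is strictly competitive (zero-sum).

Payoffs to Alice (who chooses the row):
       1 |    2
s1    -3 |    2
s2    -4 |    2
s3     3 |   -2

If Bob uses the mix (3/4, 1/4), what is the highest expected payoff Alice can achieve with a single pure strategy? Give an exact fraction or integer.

s1: (-3)·(3/4) + (2)·(1/4) = -7/4.
s2: (-4)·(3/4) + (2)·(1/4) = -5/2.
s3: (3)·(3/4) + (-2)·(1/4) = 7/4.
The best pure response is s3 with expected payoff 7/4.

7/4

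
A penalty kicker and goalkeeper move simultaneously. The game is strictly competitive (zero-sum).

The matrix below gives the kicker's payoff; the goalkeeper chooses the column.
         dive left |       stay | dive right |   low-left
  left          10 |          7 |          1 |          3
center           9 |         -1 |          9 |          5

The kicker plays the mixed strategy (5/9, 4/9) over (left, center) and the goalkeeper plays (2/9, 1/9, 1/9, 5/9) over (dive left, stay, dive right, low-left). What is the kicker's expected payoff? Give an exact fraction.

419/81

Against (2/9, 1/9, 1/9, 5/9), each row's expected payoff is left: 43/9; center: 17/3.
Taking the (5/9, 4/9)-weighted average: (5/9)·(43/9) + (4/9)·(17/3) = 419/81.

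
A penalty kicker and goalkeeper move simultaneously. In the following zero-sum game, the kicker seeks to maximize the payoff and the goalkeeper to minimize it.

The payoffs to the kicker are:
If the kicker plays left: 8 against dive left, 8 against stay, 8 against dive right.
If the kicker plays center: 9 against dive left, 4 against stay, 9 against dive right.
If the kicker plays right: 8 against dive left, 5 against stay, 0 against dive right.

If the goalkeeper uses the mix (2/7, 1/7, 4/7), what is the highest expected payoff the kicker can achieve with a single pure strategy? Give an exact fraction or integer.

58/7

left: (8)·(2/7) + (8)·(1/7) + (8)·(4/7) = 8.
center: (9)·(2/7) + (4)·(1/7) + (9)·(4/7) = 58/7.
right: (8)·(2/7) + (5)·(1/7) + (0)·(4/7) = 3.
The best pure response is center with expected payoff 58/7.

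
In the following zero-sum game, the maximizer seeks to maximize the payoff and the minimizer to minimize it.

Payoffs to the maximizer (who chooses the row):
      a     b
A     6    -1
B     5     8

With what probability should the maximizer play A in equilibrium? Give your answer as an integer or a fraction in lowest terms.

3/10

Row minima are -1 and 5, so the maximizer's maximin is 5; column maxima are 6 and 8, so the minimizer's minimax is 6. These differ, so the equilibrium is in mixed strategies.
Let the maximizer play A with probability p. The minimizer is indifferent when 6p + 5(1−p) = −p + 8(1−p), giving p = 3/10.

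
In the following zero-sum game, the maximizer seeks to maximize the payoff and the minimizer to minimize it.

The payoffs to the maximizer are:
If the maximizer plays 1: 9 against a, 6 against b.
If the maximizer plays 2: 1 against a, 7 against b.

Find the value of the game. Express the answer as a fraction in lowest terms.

19/3

Row minima are 6 and 1, so the maximizer's maximin is 6; column maxima are 9 and 7, so the minimizer's minimax is 7. These differ, so the equilibrium is in mixed strategies.
Let the maximizer play 1 with probability p. The minimizer is indifferent when 9p + (1−p) = 6p + 7(1−p), giving p = 2/3.
Let the minimizer play a with probability q. The maximizer is indifferent when 9q + 6(1−q) = q + 7(1−q), giving q = 1/9.
The value is 9·(1/9) + (6)·(8/9) = 19/3.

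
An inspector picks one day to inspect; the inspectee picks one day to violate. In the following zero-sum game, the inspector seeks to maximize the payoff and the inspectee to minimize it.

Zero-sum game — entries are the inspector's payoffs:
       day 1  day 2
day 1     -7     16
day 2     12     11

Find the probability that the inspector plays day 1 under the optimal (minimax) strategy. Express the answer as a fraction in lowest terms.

1/24

Row minima are -7 and 11, so the inspector's maximin is 11; column maxima are 12 and 16, so the inspectee's minimax is 12. These differ, so the equilibrium is in mixed strategies.
Let the inspector play day 1 with probability p. The inspectee is indifferent when −7p + 12(1−p) = 16p + 11(1−p), giving p = 1/24.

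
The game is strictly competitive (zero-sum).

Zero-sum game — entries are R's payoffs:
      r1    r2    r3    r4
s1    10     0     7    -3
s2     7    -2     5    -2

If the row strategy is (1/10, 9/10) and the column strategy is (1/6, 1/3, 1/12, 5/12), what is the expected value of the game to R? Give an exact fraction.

Against (1/6, 1/3, 1/12, 5/12), each row's expected payoff is s1: 1; s2: 1/12.
Taking the (1/10, 9/10)-weighted average: (1/10)·(1) + (9/10)·(1/12) = 7/40.

7/40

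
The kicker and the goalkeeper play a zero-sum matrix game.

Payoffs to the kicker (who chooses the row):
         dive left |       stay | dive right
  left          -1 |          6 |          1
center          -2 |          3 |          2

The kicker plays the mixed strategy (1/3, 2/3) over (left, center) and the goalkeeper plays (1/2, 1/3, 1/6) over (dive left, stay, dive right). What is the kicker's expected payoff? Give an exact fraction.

7/9

Against (1/2, 1/3, 1/6), each row's expected payoff is left: 5/3; center: 1/3.
Taking the (1/3, 2/3)-weighted average: (1/3)·(5/3) + (2/3)·(1/3) = 7/9.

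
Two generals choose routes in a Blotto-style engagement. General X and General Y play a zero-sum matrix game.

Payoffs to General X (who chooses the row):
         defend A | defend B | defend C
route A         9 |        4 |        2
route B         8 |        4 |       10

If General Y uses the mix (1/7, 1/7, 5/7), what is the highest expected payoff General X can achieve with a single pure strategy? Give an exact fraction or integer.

route A: (9)·(1/7) + (4)·(1/7) + (2)·(5/7) = 23/7.
route B: (8)·(1/7) + (4)·(1/7) + (10)·(5/7) = 62/7.
The best pure response is route B with expected payoff 62/7.

62/7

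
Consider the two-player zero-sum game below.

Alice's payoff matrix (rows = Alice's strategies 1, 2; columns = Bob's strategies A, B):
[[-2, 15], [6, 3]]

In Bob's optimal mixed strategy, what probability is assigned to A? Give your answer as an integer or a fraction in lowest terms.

Row minima are -2 and 3, so Alice's maximin is 3; column maxima are 6 and 15, so Bob's minimax is 6. These differ, so the equilibrium is in mixed strategies.
Let Bob play A with probability q. Alice is indifferent when −2q + 15(1−q) = 6q + 3(1−q), giving q = 3/5.

3/5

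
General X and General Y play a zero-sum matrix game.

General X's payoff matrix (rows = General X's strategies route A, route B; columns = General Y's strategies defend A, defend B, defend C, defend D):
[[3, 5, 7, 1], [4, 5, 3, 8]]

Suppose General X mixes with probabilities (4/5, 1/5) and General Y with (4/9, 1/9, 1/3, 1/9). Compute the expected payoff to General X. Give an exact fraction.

194/45

Against (4/9, 1/9, 1/3, 1/9), each row's expected payoff is route A: 13/3; route B: 38/9.
Taking the (4/5, 1/5)-weighted average: (4/5)·(13/3) + (1/5)·(38/9) = 194/45.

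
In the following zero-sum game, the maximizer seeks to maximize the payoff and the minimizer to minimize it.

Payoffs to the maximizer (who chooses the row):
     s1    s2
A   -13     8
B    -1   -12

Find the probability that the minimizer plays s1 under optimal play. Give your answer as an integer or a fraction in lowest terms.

Row minima are -13 and -12, so the maximizer's maximin is -12; column maxima are -1 and 8, so the minimizer's minimax is -1. These differ, so the equilibrium is in mixed strategies.
Let the minimizer play s1 with probability q. The maximizer is indifferent when −13q + 8(1−q) = −q − 12(1−q), giving q = 5/8.

5/8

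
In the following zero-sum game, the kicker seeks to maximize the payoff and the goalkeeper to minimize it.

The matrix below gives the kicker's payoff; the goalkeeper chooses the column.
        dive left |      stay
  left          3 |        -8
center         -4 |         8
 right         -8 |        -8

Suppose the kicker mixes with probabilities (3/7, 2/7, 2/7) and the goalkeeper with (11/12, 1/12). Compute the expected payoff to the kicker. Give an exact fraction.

-9/4

Against (11/12, 1/12), each row's expected payoff is left: 25/12; center: -3; right: -8.
Taking the (3/7, 2/7, 2/7)-weighted average: (3/7)·(25/12) + (2/7)·(-3) + (2/7)·(-8) = -9/4.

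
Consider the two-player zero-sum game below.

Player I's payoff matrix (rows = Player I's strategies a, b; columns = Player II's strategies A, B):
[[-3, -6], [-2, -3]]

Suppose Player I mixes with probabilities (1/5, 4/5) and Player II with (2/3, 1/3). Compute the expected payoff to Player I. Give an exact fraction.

-8/3

Against (2/3, 1/3), each row's expected payoff is a: -4; b: -7/3.
Taking the (1/5, 4/5)-weighted average: (1/5)·(-4) + (4/5)·(-7/3) = -8/3.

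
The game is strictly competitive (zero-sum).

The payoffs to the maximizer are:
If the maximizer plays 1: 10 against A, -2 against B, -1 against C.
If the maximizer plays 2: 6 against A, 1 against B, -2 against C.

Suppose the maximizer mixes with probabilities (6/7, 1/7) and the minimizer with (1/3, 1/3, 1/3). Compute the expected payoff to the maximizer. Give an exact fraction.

47/21

Against (1/3, 1/3, 1/3), each row's expected payoff is 1: 7/3; 2: 5/3.
Taking the (6/7, 1/7)-weighted average: (6/7)·(7/3) + (1/7)·(5/3) = 47/21.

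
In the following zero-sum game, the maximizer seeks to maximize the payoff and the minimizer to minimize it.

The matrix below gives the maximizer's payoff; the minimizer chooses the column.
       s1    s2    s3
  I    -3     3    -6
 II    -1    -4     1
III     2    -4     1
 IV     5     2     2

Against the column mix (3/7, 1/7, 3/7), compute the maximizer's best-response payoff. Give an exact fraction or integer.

23/7

I: (-3)·(3/7) + (3)·(1/7) + (-6)·(3/7) = -24/7.
II: (-1)·(3/7) + (-4)·(1/7) + (1)·(3/7) = -4/7.
III: (2)·(3/7) + (-4)·(1/7) + (1)·(3/7) = 5/7.
IV: (5)·(3/7) + (2)·(1/7) + (2)·(3/7) = 23/7.
The best pure response is IV with expected payoff 23/7.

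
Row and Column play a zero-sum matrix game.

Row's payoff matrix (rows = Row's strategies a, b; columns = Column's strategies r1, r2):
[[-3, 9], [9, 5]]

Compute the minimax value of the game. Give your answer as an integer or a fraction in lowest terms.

Row minima are -3 and 5, so Row's maximin is 5; column maxima are 9 and 9, so Column's minimax is 9. These differ, so the equilibrium is in mixed strategies.
Let Row play a with probability p. Column is indifferent when −3p + 9(1−p) = 9p + 5(1−p), giving p = 1/4.
Let Column play r1 with probability q. Row is indifferent when −3q + 9(1−q) = 9q + 5(1−q), giving q = 1/4.
The value is -3·(1/4) + (9)·(3/4) = 6.

6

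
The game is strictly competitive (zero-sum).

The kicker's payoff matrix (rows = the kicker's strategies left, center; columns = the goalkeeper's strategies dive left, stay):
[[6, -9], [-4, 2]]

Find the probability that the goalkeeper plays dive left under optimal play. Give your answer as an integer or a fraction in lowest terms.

11/21

Row minima are -9 and -4, so the kicker's maximin is -4; column maxima are 6 and 2, so the goalkeeper's minimax is 2. These differ, so the equilibrium is in mixed strategies.
Let the goalkeeper play dive left with probability q. The kicker is indifferent when 6q − 9(1−q) = −4q + 2(1−q), giving q = 11/21.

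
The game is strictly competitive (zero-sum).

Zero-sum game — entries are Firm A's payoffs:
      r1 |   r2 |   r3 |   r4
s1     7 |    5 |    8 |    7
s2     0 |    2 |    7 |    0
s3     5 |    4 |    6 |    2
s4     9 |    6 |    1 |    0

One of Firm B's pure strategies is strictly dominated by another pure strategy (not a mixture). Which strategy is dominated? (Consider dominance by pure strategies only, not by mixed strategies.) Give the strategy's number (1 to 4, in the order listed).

3

Firm B prefers columns that give Firm A less. Compare r3 with r4: 7 < 8, 0 < 7, 2 < 6, 0 < 1.
So r4 strictly dominates r3 for Firm B; r3 is strictly dominated.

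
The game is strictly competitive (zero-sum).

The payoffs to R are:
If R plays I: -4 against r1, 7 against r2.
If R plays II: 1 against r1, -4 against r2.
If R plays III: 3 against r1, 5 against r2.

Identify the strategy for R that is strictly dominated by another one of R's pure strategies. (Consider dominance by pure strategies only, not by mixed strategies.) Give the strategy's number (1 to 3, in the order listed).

Compare II with III: 3 > 1, 5 > -4.
So III strictly dominates II for R; II is strictly dominated.

2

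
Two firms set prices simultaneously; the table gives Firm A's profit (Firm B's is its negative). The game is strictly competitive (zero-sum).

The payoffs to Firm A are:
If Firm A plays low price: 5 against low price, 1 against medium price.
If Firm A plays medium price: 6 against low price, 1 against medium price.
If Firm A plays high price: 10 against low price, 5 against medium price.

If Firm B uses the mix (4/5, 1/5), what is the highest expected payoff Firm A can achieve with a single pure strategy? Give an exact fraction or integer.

9

low price: (5)·(4/5) + (1)·(1/5) = 21/5.
medium price: (6)·(4/5) + (1)·(1/5) = 5.
high price: (10)·(4/5) + (5)·(1/5) = 9.
The best pure response is high price with expected payoff 9.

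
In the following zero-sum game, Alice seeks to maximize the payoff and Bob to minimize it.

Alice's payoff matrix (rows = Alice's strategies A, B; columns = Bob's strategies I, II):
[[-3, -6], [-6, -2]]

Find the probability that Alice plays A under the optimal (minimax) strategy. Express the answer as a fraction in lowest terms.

Row minima are -6 and -6, so Alice's maximin is -6; column maxima are -3 and -2, so Bob's minimax is -3. These differ, so the equilibrium is in mixed strategies.
Let Alice play A with probability p. Bob is indifferent when −3p − 6(1−p) = −6p − 2(1−p), giving p = 4/7.

4/7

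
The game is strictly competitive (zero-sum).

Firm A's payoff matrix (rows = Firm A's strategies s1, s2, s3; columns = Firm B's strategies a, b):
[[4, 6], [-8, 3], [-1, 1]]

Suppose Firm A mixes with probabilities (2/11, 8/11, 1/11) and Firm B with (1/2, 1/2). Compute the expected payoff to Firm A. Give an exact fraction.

-10/11

Against (1/2, 1/2), each row's expected payoff is s1: 5; s2: -5/2; s3: 0.
Taking the (2/11, 8/11, 1/11)-weighted average: (2/11)·(5) + (8/11)·(-5/2) + (1/11)·(0) = -10/11.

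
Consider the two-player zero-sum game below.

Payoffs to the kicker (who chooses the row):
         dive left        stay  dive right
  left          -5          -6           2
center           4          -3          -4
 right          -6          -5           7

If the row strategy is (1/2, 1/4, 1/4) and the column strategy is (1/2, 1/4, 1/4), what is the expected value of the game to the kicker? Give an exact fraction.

-37/16

Against (1/2, 1/4, 1/4), each row's expected payoff is left: -7/2; center: 1/4; right: -5/2.
Taking the (1/2, 1/4, 1/4)-weighted average: (1/2)·(-7/2) + (1/4)·(1/4) + (1/4)·(-5/2) = -37/16.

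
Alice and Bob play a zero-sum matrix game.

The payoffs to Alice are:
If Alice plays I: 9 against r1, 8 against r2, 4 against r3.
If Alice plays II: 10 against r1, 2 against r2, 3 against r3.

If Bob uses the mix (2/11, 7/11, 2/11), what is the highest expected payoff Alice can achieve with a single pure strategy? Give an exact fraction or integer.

I: (9)·(2/11) + (8)·(7/11) + (4)·(2/11) = 82/11.
II: (10)·(2/11) + (2)·(7/11) + (3)·(2/11) = 40/11.
The best pure response is I with expected payoff 82/11.

82/11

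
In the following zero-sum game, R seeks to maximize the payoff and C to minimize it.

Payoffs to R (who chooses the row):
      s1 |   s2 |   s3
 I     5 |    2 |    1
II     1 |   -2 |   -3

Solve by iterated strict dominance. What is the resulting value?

1

Column s2 is strictly dominated by s3 for C (1<2, -3<-2); eliminate s2.
Row II is strictly dominated by row I (5>1, 1>-3); eliminate II.
Column s1 is strictly dominated by s3 for C (1<5); eliminate s1.
Only (I, s3) remains, with payoff 1.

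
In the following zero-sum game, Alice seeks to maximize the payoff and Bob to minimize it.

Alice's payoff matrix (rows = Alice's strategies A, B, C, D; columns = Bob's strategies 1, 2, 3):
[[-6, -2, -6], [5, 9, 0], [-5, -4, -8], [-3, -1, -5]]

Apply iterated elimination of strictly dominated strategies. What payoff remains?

0

Column 2 is strictly dominated by 1 for Bob (-6<-2, 5<9, -5<-4, -3<-1); eliminate 2.
Row C is strictly dominated by row B (5>-5, 0>-8); eliminate C.
Row D is strictly dominated by row B (5>-3, 0>-5); eliminate D.
Row A is strictly dominated by row B (5>-6, 0>-6); eliminate A.
Column 1 is strictly dominated by 3 for Bob (0<5); eliminate 1.
Only (B, 3) remains, with payoff 0.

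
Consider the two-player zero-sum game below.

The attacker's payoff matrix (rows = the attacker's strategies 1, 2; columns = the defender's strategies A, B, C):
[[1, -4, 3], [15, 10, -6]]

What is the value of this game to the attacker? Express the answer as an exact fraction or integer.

Column A is strictly dominated by B for the defender (it gives the attacker more in every row).
The remaining 2×2 game on (1, 2) × (B, C) has no saddle point. Let the attacker play 1 with probability p; indifference gives −4p + 10(1−p) = 3p − 6(1−p), so p = 16/23.
Similarly the defender's optimal q on B is 9/23, and the value is -4·(9/23) + (3)·(14/23) = 6/23.

6/23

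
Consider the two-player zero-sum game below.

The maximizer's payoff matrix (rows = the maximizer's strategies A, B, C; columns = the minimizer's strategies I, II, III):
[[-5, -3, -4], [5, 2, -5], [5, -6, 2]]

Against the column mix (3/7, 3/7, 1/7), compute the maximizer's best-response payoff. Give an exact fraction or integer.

16/7

A: (-5)·(3/7) + (-3)·(3/7) + (-4)·(1/7) = -4.
B: (5)·(3/7) + (2)·(3/7) + (-5)·(1/7) = 16/7.
C: (5)·(3/7) + (-6)·(3/7) + (2)·(1/7) = -1/7.
The best pure response is B with expected payoff 16/7.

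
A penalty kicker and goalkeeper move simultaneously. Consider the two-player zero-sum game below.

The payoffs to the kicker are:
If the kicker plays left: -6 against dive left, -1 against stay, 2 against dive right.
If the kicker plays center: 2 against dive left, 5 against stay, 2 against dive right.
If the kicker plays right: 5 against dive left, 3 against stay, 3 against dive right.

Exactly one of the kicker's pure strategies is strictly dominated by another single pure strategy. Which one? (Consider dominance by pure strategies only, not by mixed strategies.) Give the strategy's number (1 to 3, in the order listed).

1

Compare left with right: 5 > -6, 3 > -1, 3 > 2.
So right strictly dominates left for the kicker; left is strictly dominated.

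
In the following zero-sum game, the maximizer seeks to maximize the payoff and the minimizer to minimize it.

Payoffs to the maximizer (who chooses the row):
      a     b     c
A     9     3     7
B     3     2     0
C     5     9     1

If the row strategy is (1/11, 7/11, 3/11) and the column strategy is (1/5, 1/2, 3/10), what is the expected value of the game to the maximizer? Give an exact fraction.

34/11

Against (1/5, 1/2, 3/10), each row's expected payoff is A: 27/5; B: 8/5; C: 29/5.
Taking the (1/11, 7/11, 3/11)-weighted average: (1/11)·(27/5) + (7/11)·(8/5) + (3/11)·(29/5) = 34/11.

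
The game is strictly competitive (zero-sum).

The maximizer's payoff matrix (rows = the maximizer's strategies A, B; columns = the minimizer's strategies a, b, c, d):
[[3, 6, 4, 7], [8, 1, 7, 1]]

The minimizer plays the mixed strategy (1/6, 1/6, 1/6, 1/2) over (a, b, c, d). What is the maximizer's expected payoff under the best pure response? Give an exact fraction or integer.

A: (3)·(1/6) + (6)·(1/6) + (4)·(1/6) + (7)·(1/2) = 17/3.
B: (8)·(1/6) + (1)·(1/6) + (7)·(1/6) + (1)·(1/2) = 19/6.
The best pure response is A with expected payoff 17/3.

17/3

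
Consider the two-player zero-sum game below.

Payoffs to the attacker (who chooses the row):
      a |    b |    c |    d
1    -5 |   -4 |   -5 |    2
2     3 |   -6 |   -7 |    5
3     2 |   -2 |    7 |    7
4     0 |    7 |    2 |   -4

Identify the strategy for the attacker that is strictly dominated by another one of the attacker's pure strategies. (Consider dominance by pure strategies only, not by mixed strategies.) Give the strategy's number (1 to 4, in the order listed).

Compare 1 with 3: 2 > -5, -2 > -4, 7 > -5, 7 > 2.
So 3 strictly dominates 1 for the attacker; 1 is strictly dominated.

1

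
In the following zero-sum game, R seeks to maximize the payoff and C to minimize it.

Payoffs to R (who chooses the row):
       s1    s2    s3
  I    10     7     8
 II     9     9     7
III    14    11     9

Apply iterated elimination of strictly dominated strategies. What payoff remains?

Row II is strictly dominated by row III (14>9, 11>9, 9>7); eliminate II.
Column s1 is strictly dominated by s2 for C (7<10, 11<14); eliminate s1.
Row I is strictly dominated by row III (11>7, 9>8); eliminate I.
Column s2 is strictly dominated by s3 for C (9<11); eliminate s2.
Only (III, s3) remains, with payoff 9.

9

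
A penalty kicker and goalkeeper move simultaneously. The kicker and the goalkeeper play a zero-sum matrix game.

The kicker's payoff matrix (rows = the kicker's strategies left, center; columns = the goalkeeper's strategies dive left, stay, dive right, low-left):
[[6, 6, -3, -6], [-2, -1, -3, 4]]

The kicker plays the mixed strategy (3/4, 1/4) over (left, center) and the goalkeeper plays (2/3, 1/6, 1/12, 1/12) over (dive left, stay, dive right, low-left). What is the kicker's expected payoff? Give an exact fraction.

17/6

Against (2/3, 1/6, 1/12, 1/12), each row's expected payoff is left: 17/4; center: -17/12.
Taking the (3/4, 1/4)-weighted average: (3/4)·(17/4) + (1/4)·(-17/12) = 17/6.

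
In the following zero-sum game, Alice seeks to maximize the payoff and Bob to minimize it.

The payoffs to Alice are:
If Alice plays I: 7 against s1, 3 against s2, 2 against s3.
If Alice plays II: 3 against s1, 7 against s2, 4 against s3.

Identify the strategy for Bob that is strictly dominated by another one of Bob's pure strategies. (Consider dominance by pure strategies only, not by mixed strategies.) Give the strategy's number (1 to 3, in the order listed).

2

Bob prefers columns that give Alice less. Compare s2 with s3: 2 < 3, 4 < 7.
So s3 strictly dominates s2 for Bob; s2 is strictly dominated.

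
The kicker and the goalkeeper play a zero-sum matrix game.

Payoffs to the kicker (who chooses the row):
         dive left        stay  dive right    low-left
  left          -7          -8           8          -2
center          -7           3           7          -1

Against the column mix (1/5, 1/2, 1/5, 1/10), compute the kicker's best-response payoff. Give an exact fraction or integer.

7/5

left: (-7)·(1/5) + (-8)·(1/2) + (8)·(1/5) + (-2)·(1/10) = -4.
center: (-7)·(1/5) + (3)·(1/2) + (7)·(1/5) + (-1)·(1/10) = 7/5.
The best pure response is center with expected payoff 7/5.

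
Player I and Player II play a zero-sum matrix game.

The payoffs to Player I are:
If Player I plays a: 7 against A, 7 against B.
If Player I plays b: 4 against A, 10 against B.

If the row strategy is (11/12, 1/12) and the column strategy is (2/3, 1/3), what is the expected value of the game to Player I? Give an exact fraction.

83/12

Against (2/3, 1/3), each row's expected payoff is a: 7; b: 6.
Taking the (11/12, 1/12)-weighted average: (11/12)·(7) + (1/12)·(6) = 83/12.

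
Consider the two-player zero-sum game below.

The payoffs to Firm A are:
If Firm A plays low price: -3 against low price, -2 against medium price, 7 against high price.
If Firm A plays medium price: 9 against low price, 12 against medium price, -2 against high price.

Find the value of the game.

19/7

Column medium price is strictly dominated by low price for Firm B (it gives Firm A more in every row).
The remaining 2×2 game on (low price, medium price) × (low price, high price) has no saddle point. Let Firm A play low price with probability p; indifference gives −3p + 9(1−p) = 7p − 2(1−p), so p = 11/21.
Similarly Firm B's optimal q on low price is 3/7, and the value is -3·(3/7) + (7)·(4/7) = 19/7.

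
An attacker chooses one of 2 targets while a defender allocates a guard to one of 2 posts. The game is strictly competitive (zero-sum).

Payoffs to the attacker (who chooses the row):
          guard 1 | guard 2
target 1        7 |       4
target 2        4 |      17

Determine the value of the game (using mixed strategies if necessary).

Row minima are 4 and 4, so the attacker's maximin is 4; column maxima are 7 and 17, so the defender's minimax is 7. These differ, so the equilibrium is in mixed strategies.
Let the attacker play target 1 with probability p. The defender is indifferent when 7p + 4(1−p) = 4p + 17(1−p), giving p = 13/16.
Let the defender play guard 1 with probability q. The attacker is indifferent when 7q + 4(1−q) = 4q + 17(1−q), giving q = 13/16.
The value is 7·(13/16) + (4)·(3/16) = 103/16.

103/16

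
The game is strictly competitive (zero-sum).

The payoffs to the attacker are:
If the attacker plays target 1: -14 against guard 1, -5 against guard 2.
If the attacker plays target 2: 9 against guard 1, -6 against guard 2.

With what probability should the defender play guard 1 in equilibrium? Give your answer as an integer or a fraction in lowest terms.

Row minima are -14 and -6, so the attacker's maximin is -6; column maxima are 9 and -5, so the defender's minimax is -5. These differ, so the equilibrium is in mixed strategies.
Let the defender play guard 1 with probability q. The attacker is indifferent when −14q − 5(1−q) = 9q − 6(1−q), giving q = 1/24.

1/24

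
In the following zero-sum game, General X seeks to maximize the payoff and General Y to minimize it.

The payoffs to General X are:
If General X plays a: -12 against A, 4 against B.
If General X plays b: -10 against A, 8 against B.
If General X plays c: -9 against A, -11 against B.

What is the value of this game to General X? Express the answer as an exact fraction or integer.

Row a is strictly dominated by row b, so General X never plays it.
The remaining 2×2 game on (b, c) × (A, B) has no saddle point. Let General X play b with probability p; indifference gives −10p − 9(1−p) = 8p − 11(1−p), so p = 1/10.
Similarly General Y's optimal q on A is 19/20, and the value is -10·(19/20) + (8)·(1/20) = -91/10.

-91/10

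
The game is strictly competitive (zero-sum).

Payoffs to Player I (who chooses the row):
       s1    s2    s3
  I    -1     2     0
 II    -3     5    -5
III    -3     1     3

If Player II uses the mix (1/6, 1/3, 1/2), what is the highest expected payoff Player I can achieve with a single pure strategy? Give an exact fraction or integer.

4/3

I: (-1)·(1/6) + (2)·(1/3) + (0)·(1/2) = 1/2.
II: (-3)·(1/6) + (5)·(1/3) + (-5)·(1/2) = -4/3.
III: (-3)·(1/6) + (1)·(1/3) + (3)·(1/2) = 4/3.
The best pure response is III with expected payoff 4/3.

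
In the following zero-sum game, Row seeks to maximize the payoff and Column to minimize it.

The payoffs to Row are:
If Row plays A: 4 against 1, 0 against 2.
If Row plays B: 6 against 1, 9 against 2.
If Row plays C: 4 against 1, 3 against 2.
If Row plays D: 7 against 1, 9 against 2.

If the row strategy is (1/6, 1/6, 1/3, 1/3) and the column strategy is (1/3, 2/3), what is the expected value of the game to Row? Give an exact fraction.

49/9

Against (1/3, 2/3), each row's expected payoff is A: 4/3; B: 8; C: 10/3; D: 25/3.
Taking the (1/6, 1/6, 1/3, 1/3)-weighted average: (1/6)·(4/3) + (1/6)·(8) + (1/3)·(10/3) + (1/3)·(25/3) = 49/9.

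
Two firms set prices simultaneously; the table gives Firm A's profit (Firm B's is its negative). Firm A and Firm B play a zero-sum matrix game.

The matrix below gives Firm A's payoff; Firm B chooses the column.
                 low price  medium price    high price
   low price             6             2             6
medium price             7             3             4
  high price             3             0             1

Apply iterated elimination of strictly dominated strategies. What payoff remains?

3

Column high price is strictly dominated by medium price for Firm B (2<6, 3<4, 0<1); eliminate high price.
Row high price is strictly dominated by row low price (6>3, 2>0); eliminate high price.
Column low price is strictly dominated by medium price for Firm B (2<6, 3<7); eliminate low price.
Row low price is strictly dominated by row medium price (3>2); eliminate low price.
Only (medium price, medium price) remains, with payoff 3.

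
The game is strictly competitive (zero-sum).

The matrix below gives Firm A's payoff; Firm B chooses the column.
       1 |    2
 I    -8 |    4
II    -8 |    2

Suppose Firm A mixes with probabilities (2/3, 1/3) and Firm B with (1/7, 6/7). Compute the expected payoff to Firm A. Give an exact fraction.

Against (1/7, 6/7), each row's expected payoff is I: 16/7; II: 4/7.
Taking the (2/3, 1/3)-weighted average: (2/3)·(16/7) + (1/3)·(4/7) = 12/7.

12/7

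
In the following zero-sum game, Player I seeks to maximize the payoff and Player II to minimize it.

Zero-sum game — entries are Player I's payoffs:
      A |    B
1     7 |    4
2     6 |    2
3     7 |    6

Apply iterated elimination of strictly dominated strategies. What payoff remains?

Row 2 is strictly dominated by row 1 (7>6, 4>2); eliminate 2.
Column A is strictly dominated by B for Player II (4<7, 6<7); eliminate A.
Row 1 is strictly dominated by row 3 (6>4); eliminate 1.
Only (3, B) remains, with payoff 6.

6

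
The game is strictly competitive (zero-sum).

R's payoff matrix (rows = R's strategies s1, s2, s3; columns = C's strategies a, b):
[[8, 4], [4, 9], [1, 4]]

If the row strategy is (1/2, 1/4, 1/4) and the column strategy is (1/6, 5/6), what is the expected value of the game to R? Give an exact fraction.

Against (1/6, 5/6), each row's expected payoff is s1: 14/3; s2: 49/6; s3: 7/2.
Taking the (1/2, 1/4, 1/4)-weighted average: (1/2)·(14/3) + (1/4)·(49/6) + (1/4)·(7/2) = 21/4.

21/4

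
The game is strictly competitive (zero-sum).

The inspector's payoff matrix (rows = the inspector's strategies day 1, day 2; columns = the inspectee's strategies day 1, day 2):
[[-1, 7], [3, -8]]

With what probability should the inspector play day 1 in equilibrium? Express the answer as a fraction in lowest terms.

11/19

Row minima are -1 and -8, so the inspector's maximin is -1; column maxima are 3 and 7, so the inspectee's minimax is 3. These differ, so the equilibrium is in mixed strategies.
Let the inspector play day 1 with probability p. The inspectee is indifferent when −p + 3(1−p) = 7p − 8(1−p), giving p = 11/19.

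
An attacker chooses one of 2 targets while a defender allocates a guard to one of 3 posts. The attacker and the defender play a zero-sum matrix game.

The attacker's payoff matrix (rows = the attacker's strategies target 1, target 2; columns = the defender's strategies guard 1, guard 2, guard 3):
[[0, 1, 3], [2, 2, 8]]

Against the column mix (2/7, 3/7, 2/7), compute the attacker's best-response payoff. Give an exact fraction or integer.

target 1: (0)·(2/7) + (1)·(3/7) + (3)·(2/7) = 9/7.
target 2: (2)·(2/7) + (2)·(3/7) + (8)·(2/7) = 26/7.
The best pure response is target 2 with expected payoff 26/7.

26/7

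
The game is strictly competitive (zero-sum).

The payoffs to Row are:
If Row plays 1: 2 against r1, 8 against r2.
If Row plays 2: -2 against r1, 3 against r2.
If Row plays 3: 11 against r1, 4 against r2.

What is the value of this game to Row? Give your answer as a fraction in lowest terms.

80/13

Row 2 is strictly dominated by row 1, so Row never plays it.
The remaining 2×2 game on (1, 3) × (r1, r2) has no saddle point. Let Row play 1 with probability p; indifference gives 2p + 11(1−p) = 8p + 4(1−p), so p = 7/13.
Similarly Column's optimal q on r1 is 4/13, and the value is 2·(4/13) + (8)·(9/13) = 80/13.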